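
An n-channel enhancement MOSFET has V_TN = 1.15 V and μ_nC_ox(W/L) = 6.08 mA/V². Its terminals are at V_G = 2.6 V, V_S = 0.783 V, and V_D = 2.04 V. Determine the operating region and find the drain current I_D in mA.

Saturation; I_D = 1.35 mA

V_GS = V_G − V_S = 2.6 − 0.783 = 1.82 V; V_DS = V_D − V_S = 2.04 − 0.783 = 1.26 V.
V_ov = V_GS − V_TN = 1.82 − 1.15 = 0.667 V.
Since V_DS = 1.26 V ≥ V_ov = 0.667 V, the device is in saturation.
I_D = ½ k_n V_ov² = 0.5 × 6.08 × 0.667² = 1.35 mA.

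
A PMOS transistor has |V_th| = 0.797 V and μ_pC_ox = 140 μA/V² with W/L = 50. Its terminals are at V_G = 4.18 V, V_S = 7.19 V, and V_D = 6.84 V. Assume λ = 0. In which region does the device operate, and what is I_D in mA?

Triode; I_D = 4.99 mA

V_SG = V_S − V_G = 7.19 − 4.18 = 3.01 V; V_SD = V_S − V_D = 7.19 − 6.84 = 0.35 V.
k_p = μ_pC_ox · (W/L) = 7 mA/V².
V_ov = V_SG − |V_th| = 3.01 − 0.797 = 2.21 V.
Since V_SD = 0.35 V < V_ov = 2.21 V, the device is in the triode region.
I_D = k_p [V_ov · V_SD − ½ V_SD²] = 7 × [2.21 × 0.35 − 0.5 × 0.35²] = 4.99 mA.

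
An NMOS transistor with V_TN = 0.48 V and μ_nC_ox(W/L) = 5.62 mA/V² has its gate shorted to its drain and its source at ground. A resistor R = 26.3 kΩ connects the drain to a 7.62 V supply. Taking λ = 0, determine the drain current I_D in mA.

With gate tied to drain, V_GS = V_DS ≥ V_GS − V_TN, so the device is in saturation.
KCL at the drain: ½ k_n (V_GS − V_TN)² = (V_DD − V_GS)/R.
Let x = V_GS − 0.48. Then 73.9 x² + x − 7.14 = 0, giving x = 0.304 V (positive root), so V_GS = 0.784 V.
I_D = (V_DD − V_GS)/R = (7.62 − 0.784) / 26.3 = 0.26 mA.

I_D = 0.260 mA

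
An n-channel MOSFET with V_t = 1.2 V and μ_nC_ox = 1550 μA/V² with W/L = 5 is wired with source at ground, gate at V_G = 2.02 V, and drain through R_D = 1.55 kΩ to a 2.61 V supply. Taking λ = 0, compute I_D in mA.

I_D = 1.50 mA

V_GS = V_G = 2.02 V, so V_ov = 2.02 − 1.2 = 0.82 V.
k_n = μ_nC_ox · (W/L) = 7.75 mA/V².
Assume saturation: I_D = ½ k_n V_ov² = 0.5 × 7.75 × 0.82² = 2.61 mA, giving V_DS = V_DD − I_D R_D = 2.61 − 2.61 × 1.55 = -1.43 V.
But -1.43 V < V_ov = 0.82 V, so the device is actually in triode.
In triode I_D = k_n[V_ov V_DS − ½ V_DS²] and I_D = (V_DD − V_DS)/R_D. Equating: 6.01 V_DS² − 10.85 V_DS + 2.61 = 0, giving V_DS = 0.286 V (the root below V_ov).
I_D = (2.61 − 0.286) / 1.55 = 1.5 mA.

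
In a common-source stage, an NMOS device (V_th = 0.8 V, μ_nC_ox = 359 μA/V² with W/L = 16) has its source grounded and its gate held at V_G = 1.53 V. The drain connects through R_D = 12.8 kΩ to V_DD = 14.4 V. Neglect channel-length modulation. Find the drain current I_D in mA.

V_GS = V_G = 1.53 V, so V_ov = 1.53 − 0.8 = 0.73 V.
k_n = μ_nC_ox · (W/L) = 5.744 mA/V².
Assume saturation: I_D = ½ k_n V_ov² = 0.5 × 5.744 × 0.73² = 1.53 mA, giving V_DS = V_DD − I_D R_D = 14.4 − 1.53 × 12.8 = -5.19 V.
But -5.19 V < V_ov = 0.73 V, so the device is actually in triode.
In triode I_D = k_n[V_ov V_DS − ½ V_DS²] and I_D = (V_DD − V_DS)/R_D. Equating: 36.8 V_DS² − 54.67 V_DS + 14.4 = 0, giving V_DS = 0.342 V (the root below V_ov).
I_D = (14.4 − 0.342) / 12.8 = 1.1 mA.

I_D = 1.10 mA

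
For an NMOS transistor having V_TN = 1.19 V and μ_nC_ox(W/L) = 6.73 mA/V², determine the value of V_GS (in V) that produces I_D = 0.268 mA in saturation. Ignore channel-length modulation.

In saturation I_D = ½ k_n (V_GS − V_TN)², so V_GS − V_TN = √(2 I_D / k_n) = √(2 × 0.268 / 6.73) = 0.282 V.
V_GS = 1.19 + 0.282 = 1.47 V.

V_GS = 1.47 V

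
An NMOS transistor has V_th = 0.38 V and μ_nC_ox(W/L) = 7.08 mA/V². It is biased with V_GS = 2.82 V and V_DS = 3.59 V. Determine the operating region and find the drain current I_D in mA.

V_ov = V_GS − V_th = 2.82 − 0.38 = 2.44 V.
Since V_DS = 3.59 V ≥ V_ov = 2.44 V, the device is in saturation.
I_D = ½ k_n V_ov² = 0.5 × 7.08 × 2.44² = 21.1 mA.

Saturation; I_D = 21.1 mA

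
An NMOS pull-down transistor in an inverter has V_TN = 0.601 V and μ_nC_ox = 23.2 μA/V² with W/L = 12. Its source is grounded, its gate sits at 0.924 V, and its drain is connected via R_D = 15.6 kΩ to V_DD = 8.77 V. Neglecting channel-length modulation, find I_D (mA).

V_GS = V_G = 0.924 V, so V_ov = 0.924 − 0.601 = 0.323 V.
k_n = μ_nC_ox · (W/L) = 0.2784 mA/V².
Assume saturation: I_D = ½ k_n V_ov² = 0.5 × 0.2784 × 0.323² = 0.0145 mA, giving V_DS = V_DD − I_D R_D = 8.77 − 0.0145 × 15.6 = 8.54 V.
V_DS = 8.54 V ≥ V_ov = 0.323 V, confirming saturation.

I_D = 0.0145 mA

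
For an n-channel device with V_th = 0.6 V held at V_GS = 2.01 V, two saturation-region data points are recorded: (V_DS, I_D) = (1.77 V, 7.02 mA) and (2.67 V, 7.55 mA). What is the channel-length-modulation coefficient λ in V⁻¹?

With V_GS fixed, I_D ∝ (1 + λ V_DS) in saturation, so I_D2/I_D1 = (1 + λ V_DS2)/(1 + λ V_DS1).
7.55/7.02 = 1.075 = (1 + 2.67 λ)/(1 + 1.77 λ).
Solving: λ (I_D1 V_DS2 − I_D2 V_DS1) = I_D2 − I_D1, so λ = (7.55 − 7.02) / (7.02 × 2.67 − 7.55 × 1.77) = 0.53 / 5.38 = 0.0985 V⁻¹.

λ = 0.0985 V⁻¹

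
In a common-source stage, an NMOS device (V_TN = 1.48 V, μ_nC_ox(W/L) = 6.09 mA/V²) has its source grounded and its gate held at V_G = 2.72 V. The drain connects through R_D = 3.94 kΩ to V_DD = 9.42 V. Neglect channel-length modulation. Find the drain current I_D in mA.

V_GS = V_G = 2.72 V, so V_ov = 2.72 − 1.48 = 1.24 V.
Assume saturation: I_D = ½ k_n V_ov² = 0.5 × 6.09 × 1.24² = 4.68 mA, giving V_DS = V_DD − I_D R_D = 9.42 − 4.68 × 3.94 = -9.03 V.
But -9.03 V < V_ov = 1.24 V, so the device is actually in triode.
In triode I_D = k_n[V_ov V_DS − ½ V_DS²] and I_D = (V_DD − V_DS)/R_D. Equating: 12 V_DS² − 30.75 V_DS + 9.42 = 0, giving V_DS = 0.356 V (the root below V_ov).
I_D = (9.42 − 0.356) / 3.94 = 2.3 mA.

I_D = 2.30 mA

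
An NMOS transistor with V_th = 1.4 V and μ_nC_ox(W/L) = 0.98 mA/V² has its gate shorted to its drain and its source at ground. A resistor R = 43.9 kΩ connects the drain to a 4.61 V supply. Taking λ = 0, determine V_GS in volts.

V_GS = 1.76 V

With gate tied to drain, V_GS = V_DS ≥ V_GS − V_th, so the device is in saturation.
KCL at the drain: ½ k_n (V_GS − V_th)² = (V_DD − V_GS)/R.
Let x = V_GS − 1.4. Then 21.5 x² + x − 3.21 = 0, giving x = 0.364 V (positive root), so V_GS = 1.76 V.
I_D = (V_DD − V_GS)/R = (4.61 − 1.76) / 43.9 = 0.0648 mA.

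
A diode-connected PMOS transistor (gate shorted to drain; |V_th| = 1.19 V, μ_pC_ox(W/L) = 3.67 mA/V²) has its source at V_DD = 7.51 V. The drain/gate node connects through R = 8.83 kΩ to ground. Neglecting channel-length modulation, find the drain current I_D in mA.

With gate tied to drain, V_SG = V_SD ≥ V_SG − |V_th|, so the device is in saturation.
KCL at the drain: ½ k_p (V_SG − |V_th|)² = (V_DD − V_SG)/R.
Let x = V_SG − 1.19. Then 16.2 x² + x − 6.32 = 0, giving x = 0.594 V (positive root), so V_SG = 1.78 V.
I_D = (V_DD − V_SG)/R = (7.51 − 1.78) / 8.83 = 0.648 mA.

I_D = 0.648 mA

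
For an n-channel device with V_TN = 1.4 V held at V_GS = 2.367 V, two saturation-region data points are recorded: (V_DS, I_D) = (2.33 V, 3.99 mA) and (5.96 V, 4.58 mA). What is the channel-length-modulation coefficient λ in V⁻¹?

λ = 0.0450 V⁻¹

With V_GS fixed, I_D ∝ (1 + λ V_DS) in saturation, so I_D2/I_D1 = (1 + λ V_DS2)/(1 + λ V_DS1).
4.58/3.99 = 1.148 = (1 + 5.96 λ)/(1 + 2.33 λ).
Solving: λ (I_D1 V_DS2 − I_D2 V_DS1) = I_D2 − I_D1, so λ = (4.58 − 3.99) / (3.99 × 5.96 − 4.58 × 2.33) = 0.59 / 13.1 = 0.045 V⁻¹.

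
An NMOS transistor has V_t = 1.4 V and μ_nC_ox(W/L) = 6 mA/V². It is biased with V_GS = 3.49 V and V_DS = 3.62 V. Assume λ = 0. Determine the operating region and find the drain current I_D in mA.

V_ov = V_GS − V_t = 3.49 − 1.4 = 2.09 V.
Since V_DS = 3.62 V ≥ V_ov = 2.09 V, the device is in saturation.
I_D = ½ k_n V_ov² = 0.5 × 6 × 2.09² = 13.1 mA.

Saturation; I_D = 13.1 mA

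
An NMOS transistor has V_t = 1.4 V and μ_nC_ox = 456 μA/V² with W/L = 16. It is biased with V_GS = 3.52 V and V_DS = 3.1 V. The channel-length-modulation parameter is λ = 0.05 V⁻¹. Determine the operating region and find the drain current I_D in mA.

Saturation; I_D = 18.9 mA

k_n = μ_nC_ox · (W/L) = 7.296 mA/V².
V_ov = V_GS − V_t = 3.52 − 1.4 = 2.12 V.
Since V_DS = 3.1 V ≥ V_ov = 2.12 V, the device is in saturation.
I_D = ½ k_n V_ov² (1 + λ V_DS) = 0.5 × 7.296 × 2.12² × (1 + 0.05 × 3.1) = 18.9 mA.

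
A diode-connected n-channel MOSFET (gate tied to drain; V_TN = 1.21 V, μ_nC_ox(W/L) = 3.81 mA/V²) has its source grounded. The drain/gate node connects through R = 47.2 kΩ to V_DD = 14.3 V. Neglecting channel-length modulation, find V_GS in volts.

V_GS = 1.59 V

With gate tied to drain, V_GS = V_DS ≥ V_GS − V_TN, so the device is in saturation.
KCL at the drain: ½ k_n (V_GS − V_TN)² = (V_DD − V_GS)/R.
Let x = V_GS − 1.21. Then 89.9 x² + x − 13.09 = 0, giving x = 0.376 V (positive root), so V_GS = 1.59 V.
I_D = (V_DD − V_GS)/R = (14.3 − 1.59) / 47.2 = 0.269 mA.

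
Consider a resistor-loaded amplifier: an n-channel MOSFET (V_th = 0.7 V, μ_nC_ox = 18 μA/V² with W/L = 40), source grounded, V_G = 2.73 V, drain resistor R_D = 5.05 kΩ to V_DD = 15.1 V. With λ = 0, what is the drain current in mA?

I_D = 1.48 mA

V_GS = V_G = 2.73 V, so V_ov = 2.73 − 0.7 = 2.03 V.
k_n = μ_nC_ox · (W/L) = 0.72 mA/V².
Assume saturation: I_D = ½ k_n V_ov² = 0.5 × 0.72 × 2.03² = 1.48 mA, giving V_DS = V_DD − I_D R_D = 15.1 − 1.48 × 5.05 = 7.61 V.
V_DS = 7.61 V ≥ V_ov = 2.03 V, confirming saturation.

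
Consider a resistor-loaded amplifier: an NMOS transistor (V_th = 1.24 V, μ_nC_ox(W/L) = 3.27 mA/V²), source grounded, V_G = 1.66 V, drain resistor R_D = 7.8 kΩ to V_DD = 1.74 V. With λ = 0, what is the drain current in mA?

I_D = 0.199 mA

V_GS = V_G = 1.66 V, so V_ov = 1.66 − 1.24 = 0.42 V.
Assume saturation: I_D = ½ k_n V_ov² = 0.5 × 3.27 × 0.42² = 0.288 mA, giving V_DS = V_DD − I_D R_D = 1.74 − 0.288 × 7.8 = -0.51 V.
But -0.51 V < V_ov = 0.42 V, so the device is actually in triode.
In triode I_D = k_n[V_ov V_DS − ½ V_DS²] and I_D = (V_DD − V_DS)/R_D. Equating: 12.8 V_DS² − 11.71 V_DS + 1.74 = 0, giving V_DS = 0.186 V (the root below V_ov).
I_D = (1.74 − 0.186) / 7.8 = 0.199 mA.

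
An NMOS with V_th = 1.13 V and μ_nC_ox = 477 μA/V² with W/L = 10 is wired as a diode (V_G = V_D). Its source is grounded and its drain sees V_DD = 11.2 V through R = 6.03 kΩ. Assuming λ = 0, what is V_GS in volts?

V_GS = 1.93 V

With gate tied to drain, V_GS = V_DS ≥ V_GS − V_th, so the device is in saturation.
k_n = μ_nC_ox · (W/L) = 4.77 mA/V².
KCL at the drain: ½ k_n (V_GS − V_th)² = (V_DD − V_GS)/R.
Let x = V_GS − 1.13. Then 14.4 x² + x − 10.07 = 0, giving x = 0.803 V (positive root), so V_GS = 1.93 V.
I_D = (V_DD − V_GS)/R = (11.2 − 1.93) / 6.03 = 1.54 mA.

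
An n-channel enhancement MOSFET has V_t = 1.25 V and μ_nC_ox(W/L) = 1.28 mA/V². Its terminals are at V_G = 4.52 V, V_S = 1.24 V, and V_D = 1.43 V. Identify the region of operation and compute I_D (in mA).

Triode; I_D = 0.471 mA

V_GS = V_G − V_S = 4.52 − 1.24 = 3.28 V; V_DS = V_D − V_S = 1.43 − 1.24 = 0.19 V.
V_ov = V_GS − V_t = 3.28 − 1.25 = 2.03 V.
Since V_DS = 0.19 V < V_ov = 2.03 V, the device is in the triode region.
I_D = k_n [V_ov · V_DS − ½ V_DS²] = 1.28 × [2.03 × 0.19 − 0.5 × 0.19²] = 0.471 mA.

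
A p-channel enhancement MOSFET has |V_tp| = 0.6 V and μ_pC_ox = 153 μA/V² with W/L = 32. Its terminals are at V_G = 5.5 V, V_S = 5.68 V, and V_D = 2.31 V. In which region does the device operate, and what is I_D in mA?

Cutoff; I_D = 0 mA

V_SG = V_S − V_G = 5.68 − 5.5 = 0.18 V; V_SD = V_S − V_D = 5.68 − 2.31 = 3.37 V.
V_SG = 0.18 V < |V_tp| = 0.6 V, so the transistor is in cutoff.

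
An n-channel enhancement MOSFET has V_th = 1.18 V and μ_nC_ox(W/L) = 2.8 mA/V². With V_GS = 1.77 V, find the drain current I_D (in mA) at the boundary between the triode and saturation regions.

I_D = 0.487 mA

At the boundary V_DS = V_ov = V_GS − V_th = 1.77 − 1.18 = 0.59 V.
I_D = ½ k_n V_ov² = 0.5 × 2.8 × 0.59² = 0.487 mA.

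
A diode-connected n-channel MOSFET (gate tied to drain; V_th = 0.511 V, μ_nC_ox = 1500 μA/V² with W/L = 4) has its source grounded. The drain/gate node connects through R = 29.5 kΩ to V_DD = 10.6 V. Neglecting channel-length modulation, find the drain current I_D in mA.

I_D = 0.331 mA

With gate tied to drain, V_GS = V_DS ≥ V_GS − V_th, so the device is in saturation.
k_n = μ_nC_ox · (W/L) = 6 mA/V².
KCL at the drain: ½ k_n (V_GS − V_th)² = (V_DD − V_GS)/R.
Let x = V_GS − 0.511. Then 88.5 x² + x − 10.09 = 0, giving x = 0.332 V (positive root), so V_GS = 0.843 V.
I_D = (V_DD − V_GS)/R = (10.6 − 0.843) / 29.5 = 0.331 mA.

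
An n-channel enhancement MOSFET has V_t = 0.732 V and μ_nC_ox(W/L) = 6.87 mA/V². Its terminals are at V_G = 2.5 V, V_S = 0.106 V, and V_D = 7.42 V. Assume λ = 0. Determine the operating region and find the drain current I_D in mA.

Saturation; I_D = 9.49 mA

V_GS = V_G − V_S = 2.5 − 0.106 = 2.39 V; V_DS = V_D − V_S = 7.42 − 0.106 = 7.31 V.
V_ov = V_GS − V_t = 2.39 − 0.732 = 1.66 V.
Since V_DS = 7.31 V ≥ V_ov = 1.66 V, the device is in saturation.
I_D = ½ k_n V_ov² = 0.5 × 6.87 × 1.66² = 9.49 mA.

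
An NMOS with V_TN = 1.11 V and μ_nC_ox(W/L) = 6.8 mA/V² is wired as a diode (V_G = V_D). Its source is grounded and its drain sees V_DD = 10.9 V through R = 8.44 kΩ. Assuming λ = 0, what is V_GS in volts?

With gate tied to drain, V_GS = V_DS ≥ V_GS − V_TN, so the device is in saturation.
KCL at the drain: ½ k_n (V_GS − V_TN)² = (V_DD − V_GS)/R.
Let x = V_GS − 1.11. Then 28.7 x² + x − 9.79 = 0, giving x = 0.567 V (positive root), so V_GS = 1.68 V.
I_D = (V_DD − V_GS)/R = (10.9 − 1.68) / 8.44 = 1.09 mA.

V_GS = 1.68 V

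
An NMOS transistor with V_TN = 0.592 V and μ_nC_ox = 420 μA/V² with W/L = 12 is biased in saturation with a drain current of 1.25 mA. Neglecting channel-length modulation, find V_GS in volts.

V_GS = 1.30 V

k_n = μ_nC_ox · (W/L) = 5.04 mA/V².
In saturation I_D = ½ k_n (V_GS − V_TN)², so V_GS − V_TN = √(2 I_D / k_n) = √(2 × 1.25 / 5.04) = 0.704 V.
V_GS = 0.592 + 0.704 = 1.3 V.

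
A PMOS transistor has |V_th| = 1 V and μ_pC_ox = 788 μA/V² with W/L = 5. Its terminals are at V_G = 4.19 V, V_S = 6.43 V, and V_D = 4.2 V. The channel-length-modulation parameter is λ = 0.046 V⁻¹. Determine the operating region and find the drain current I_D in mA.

V_SG = V_S − V_G = 6.43 − 4.19 = 2.24 V; V_SD = V_S − V_D = 6.43 − 4.2 = 2.23 V.
k_p = μ_pC_ox · (W/L) = 3.94 mA/V².
V_ov = V_SG − |V_th| = 2.24 − 1 = 1.24 V.
Since V_SD = 2.23 V ≥ V_ov = 1.24 V, the device is in saturation.
I_D = ½ k_p V_ov² (1 + λ V_SD) = 0.5 × 3.94 × 1.24² × (1 + 0.046 × 2.23) = 3.34 mA.

Saturation; I_D = 3.34 mA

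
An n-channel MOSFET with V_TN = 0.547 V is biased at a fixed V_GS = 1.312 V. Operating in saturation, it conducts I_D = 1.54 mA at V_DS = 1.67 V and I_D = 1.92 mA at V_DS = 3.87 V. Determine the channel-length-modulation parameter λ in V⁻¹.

λ = 0.138 V⁻¹

With V_GS fixed, I_D ∝ (1 + λ V_DS) in saturation, so I_D2/I_D1 = (1 + λ V_DS2)/(1 + λ V_DS1).
1.92/1.54 = 1.247 = (1 + 3.87 λ)/(1 + 1.67 λ).
Solving: λ (I_D1 V_DS2 − I_D2 V_DS1) = I_D2 − I_D1, so λ = (1.92 − 1.54) / (1.54 × 3.87 − 1.92 × 1.67) = 0.38 / 2.75 = 0.138 V⁻¹.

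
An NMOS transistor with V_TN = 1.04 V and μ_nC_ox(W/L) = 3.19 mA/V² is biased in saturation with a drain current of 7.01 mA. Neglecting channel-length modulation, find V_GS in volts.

In saturation I_D = ½ k_n (V_GS − V_TN)², so V_GS − V_TN = √(2 I_D / k_n) = √(2 × 7.01 / 3.19) = 2.1 V.
V_GS = 1.04 + 2.1 = 3.14 V.

V_GS = 3.14 V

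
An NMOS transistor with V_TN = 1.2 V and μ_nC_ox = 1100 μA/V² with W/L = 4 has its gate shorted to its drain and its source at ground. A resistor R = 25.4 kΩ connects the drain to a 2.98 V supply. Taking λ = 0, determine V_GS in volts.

V_GS = 1.37 V

With gate tied to drain, V_GS = V_DS ≥ V_GS − V_TN, so the device is in saturation.
k_n = μ_nC_ox · (W/L) = 4.4 mA/V².
KCL at the drain: ½ k_n (V_GS − V_TN)² = (V_DD − V_GS)/R.
Let x = V_GS − 1.2. Then 55.9 x² + x − 1.78 = 0, giving x = 0.17 V (positive root), so V_GS = 1.37 V.
I_D = (V_DD − V_GS)/R = (2.98 − 1.37) / 25.4 = 0.0634 mA.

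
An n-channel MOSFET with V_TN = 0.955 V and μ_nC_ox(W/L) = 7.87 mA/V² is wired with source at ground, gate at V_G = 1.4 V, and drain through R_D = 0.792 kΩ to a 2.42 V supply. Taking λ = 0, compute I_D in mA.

V_GS = V_G = 1.4 V, so V_ov = 1.4 − 0.955 = 0.445 V.
Assume saturation: I_D = ½ k_n V_ov² = 0.5 × 7.87 × 0.445² = 0.779 mA, giving V_DS = V_DD − I_D R_D = 2.42 − 0.779 × 0.792 = 1.8 V.
V_DS = 1.8 V ≥ V_ov = 0.445 V, confirming saturation.

I_D = 0.779 mA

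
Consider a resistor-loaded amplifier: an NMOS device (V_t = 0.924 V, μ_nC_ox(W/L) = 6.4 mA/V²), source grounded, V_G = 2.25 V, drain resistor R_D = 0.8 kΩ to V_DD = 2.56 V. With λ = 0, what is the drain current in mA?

V_GS = V_G = 2.25 V, so V_ov = 2.25 − 0.924 = 1.33 V.
Assume saturation: I_D = ½ k_n V_ov² = 0.5 × 6.4 × 1.33² = 5.63 mA, giving V_DS = V_DD − I_D R_D = 2.56 − 5.63 × 0.8 = -1.94 V.
But -1.94 V < V_ov = 1.33 V, so the device is actually in triode.
In triode I_D = k_n[V_ov V_DS − ½ V_DS²] and I_D = (V_DD − V_DS)/R_D. Equating: 2.56 V_DS² − 7.789 V_DS + 2.56 = 0, giving V_DS = 0.375 V (the root below V_ov).
I_D = (2.56 − 0.375) / 0.8 = 2.73 mA.

I_D = 2.73 mA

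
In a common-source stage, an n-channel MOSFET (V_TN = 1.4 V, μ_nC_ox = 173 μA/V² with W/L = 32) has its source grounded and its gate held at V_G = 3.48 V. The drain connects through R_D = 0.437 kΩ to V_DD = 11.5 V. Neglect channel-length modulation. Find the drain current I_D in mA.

V_GS = V_G = 3.48 V, so V_ov = 3.48 − 1.4 = 2.08 V.
k_n = μ_nC_ox · (W/L) = 5.536 mA/V².
Assume saturation: I_D = ½ k_n V_ov² = 0.5 × 5.536 × 2.08² = 12 mA, giving V_DS = V_DD − I_D R_D = 11.5 − 12 × 0.437 = 6.27 V.
V_DS = 6.27 V ≥ V_ov = 2.08 V, confirming saturation.

I_D = 12.0 mA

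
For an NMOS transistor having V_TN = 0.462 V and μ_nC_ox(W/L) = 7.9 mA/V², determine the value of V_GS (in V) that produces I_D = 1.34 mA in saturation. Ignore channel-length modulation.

V_GS = 1.04 V

In saturation I_D = ½ k_n (V_GS − V_TN)², so V_GS − V_TN = √(2 I_D / k_n) = √(2 × 1.34 / 7.9) = 0.582 V.
V_GS = 0.462 + 0.582 = 1.04 V.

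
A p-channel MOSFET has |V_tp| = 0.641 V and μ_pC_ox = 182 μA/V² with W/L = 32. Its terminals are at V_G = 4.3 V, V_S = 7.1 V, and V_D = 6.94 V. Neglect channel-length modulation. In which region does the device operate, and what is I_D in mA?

V_SG = V_S − V_G = 7.1 − 4.3 = 2.8 V; V_SD = V_S − V_D = 7.1 − 6.94 = 0.16 V.
k_p = μ_pC_ox · (W/L) = 5.824 mA/V².
V_ov = V_SG − |V_tp| = 2.8 − 0.641 = 2.16 V.
Since V_SD = 0.16 V < V_ov = 2.16 V, the device is in the triode region.
I_D = k_p [V_ov · V_SD − ½ V_SD²] = 5.824 × [2.16 × 0.16 − 0.5 × 0.16²] = 1.94 mA.

Triode; I_D = 1.94 mA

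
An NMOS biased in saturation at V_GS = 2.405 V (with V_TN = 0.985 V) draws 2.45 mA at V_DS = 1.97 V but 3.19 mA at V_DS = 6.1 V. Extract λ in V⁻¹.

λ = 0.0854 V⁻¹

With V_GS fixed, I_D ∝ (1 + λ V_DS) in saturation, so I_D2/I_D1 = (1 + λ V_DS2)/(1 + λ V_DS1).
3.19/2.45 = 1.302 = (1 + 6.1 λ)/(1 + 1.97 λ).
Solving: λ (I_D1 V_DS2 − I_D2 V_DS1) = I_D2 − I_D1, so λ = (3.19 − 2.45) / (2.45 × 6.1 − 3.19 × 1.97) = 0.74 / 8.66 = 0.0854 V⁻¹.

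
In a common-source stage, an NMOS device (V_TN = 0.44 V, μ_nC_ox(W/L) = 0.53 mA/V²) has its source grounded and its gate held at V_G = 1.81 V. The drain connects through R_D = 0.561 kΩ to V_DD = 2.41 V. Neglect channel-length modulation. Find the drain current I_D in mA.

V_GS = V_G = 1.81 V, so V_ov = 1.81 − 0.44 = 1.37 V.
Assume saturation: I_D = ½ k_n V_ov² = 0.5 × 0.53 × 1.37² = 0.497 mA, giving V_DS = V_DD − I_D R_D = 2.41 − 0.497 × 0.561 = 2.13 V.
V_DS = 2.13 V ≥ V_ov = 1.37 V, confirming saturation.

I_D = 0.497 mA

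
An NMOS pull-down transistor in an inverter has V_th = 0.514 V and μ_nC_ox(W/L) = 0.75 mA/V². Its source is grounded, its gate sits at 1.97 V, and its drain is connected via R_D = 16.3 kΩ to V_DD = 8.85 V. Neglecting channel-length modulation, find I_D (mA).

V_GS = V_G = 1.97 V, so V_ov = 1.97 − 0.514 = 1.46 V.
Assume saturation: I_D = ½ k_n V_ov² = 0.5 × 0.75 × 1.46² = 0.795 mA, giving V_DS = V_DD − I_D R_D = 8.85 − 0.795 × 16.3 = -4.11 V.
But -4.11 V < V_ov = 1.46 V, so the device is actually in triode.
In triode I_D = k_n[V_ov V_DS − ½ V_DS²] and I_D = (V_DD − V_DS)/R_D. Equating: 6.11 V_DS² − 18.8 V_DS + 8.85 = 0, giving V_DS = 0.58 V (the root below V_ov).
I_D = (8.85 − 0.58) / 16.3 = 0.507 mA.

I_D = 0.507 mA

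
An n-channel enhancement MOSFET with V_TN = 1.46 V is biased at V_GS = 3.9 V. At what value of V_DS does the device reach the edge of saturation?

V_DS,sat = 2.44 V

The boundary between triode and saturation is V_DS = V_GS − V_TN = V_ov.
V_ov = 3.9 − 1.46 = 2.44 V.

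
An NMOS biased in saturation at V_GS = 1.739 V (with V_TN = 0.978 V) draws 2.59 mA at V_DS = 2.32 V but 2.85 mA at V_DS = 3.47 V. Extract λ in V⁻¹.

With V_GS fixed, I_D ∝ (1 + λ V_DS) in saturation, so I_D2/I_D1 = (1 + λ V_DS2)/(1 + λ V_DS1).
2.85/2.59 = 1.1 = (1 + 3.47 λ)/(1 + 2.32 λ).
Solving: λ (I_D1 V_DS2 − I_D2 V_DS1) = I_D2 − I_D1, so λ = (2.85 − 2.59) / (2.59 × 3.47 − 2.85 × 2.32) = 0.26 / 2.38 = 0.109 V⁻¹.

λ = 0.109 V⁻¹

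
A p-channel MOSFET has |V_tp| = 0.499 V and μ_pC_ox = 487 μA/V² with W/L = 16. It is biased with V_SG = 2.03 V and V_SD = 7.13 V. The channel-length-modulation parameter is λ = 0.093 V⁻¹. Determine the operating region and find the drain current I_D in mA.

Saturation; I_D = 15.2 mA

k_p = μ_pC_ox · (W/L) = 7.792 mA/V².
V_ov = V_SG − |V_tp| = 2.03 − 0.499 = 1.53 V.
Since V_SD = 7.13 V ≥ V_ov = 1.53 V, the device is in saturation.
I_D = ½ k_p V_ov² (1 + λ V_SD) = 0.5 × 7.792 × 1.53² × (1 + 0.093 × 7.13) = 15.2 mA.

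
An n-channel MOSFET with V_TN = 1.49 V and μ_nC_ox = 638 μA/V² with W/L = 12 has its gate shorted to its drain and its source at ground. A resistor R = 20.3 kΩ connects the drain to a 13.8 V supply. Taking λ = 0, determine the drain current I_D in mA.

I_D = 0.587 mA

With gate tied to drain, V_GS = V_DS ≥ V_GS − V_TN, so the device is in saturation.
k_n = μ_nC_ox · (W/L) = 7.656 mA/V².
KCL at the drain: ½ k_n (V_GS − V_TN)² = (V_DD − V_GS)/R.
Let x = V_GS − 1.49. Then 77.7 x² + x − 12.31 = 0, giving x = 0.392 V (positive root), so V_GS = 1.88 V.
I_D = (V_DD − V_GS)/R = (13.8 − 1.88) / 20.3 = 0.587 mA.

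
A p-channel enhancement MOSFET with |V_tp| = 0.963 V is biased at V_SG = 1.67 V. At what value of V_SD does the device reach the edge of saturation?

The boundary between triode and saturation is V_SD = V_SG − |V_tp| = V_ov.
V_ov = 1.67 − 0.963 = 0.707 V.

V_SD,sat = 0.707 V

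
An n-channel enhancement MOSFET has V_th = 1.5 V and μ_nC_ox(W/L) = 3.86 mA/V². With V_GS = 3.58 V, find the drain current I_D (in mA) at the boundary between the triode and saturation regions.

I_D = 8.35 mA

At the boundary V_DS = V_ov = V_GS − V_th = 3.58 − 1.5 = 2.08 V.
I_D = ½ k_n V_ov² = 0.5 × 3.86 × 2.08² = 8.35 mA.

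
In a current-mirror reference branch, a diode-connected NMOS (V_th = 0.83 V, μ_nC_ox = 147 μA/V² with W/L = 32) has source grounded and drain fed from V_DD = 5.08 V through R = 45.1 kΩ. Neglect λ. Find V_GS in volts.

With gate tied to drain, V_GS = V_DS ≥ V_GS − V_th, so the device is in saturation.
k_n = μ_nC_ox · (W/L) = 4.704 mA/V².
KCL at the drain: ½ k_n (V_GS − V_th)² = (V_DD − V_GS)/R.
Let x = V_GS − 0.83. Then 106 x² + x − 4.25 = 0, giving x = 0.196 V (positive root), so V_GS = 1.03 V.
I_D = (V_DD − V_GS)/R = (5.08 − 1.03) / 45.1 = 0.0899 mA.

V_GS = 1.03 V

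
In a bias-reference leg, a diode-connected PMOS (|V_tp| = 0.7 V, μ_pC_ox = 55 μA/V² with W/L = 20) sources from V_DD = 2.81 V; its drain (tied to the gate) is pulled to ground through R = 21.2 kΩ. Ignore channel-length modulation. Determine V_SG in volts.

With gate tied to drain, V_SG = V_SD ≥ V_SG − |V_tp|, so the device is in saturation.
k_p = μ_pC_ox · (W/L) = 1.1 mA/V².
KCL at the drain: ½ k_p (V_SG − |V_tp|)² = (V_DD − V_SG)/R.
Let x = V_SG − 0.7. Then 11.7 x² + x − 2.11 = 0, giving x = 0.385 V (positive root), so V_SG = 1.08 V.
I_D = (V_DD − V_SG)/R = (2.81 − 1.08) / 21.2 = 0.0814 mA.

V_SG = 1.08 V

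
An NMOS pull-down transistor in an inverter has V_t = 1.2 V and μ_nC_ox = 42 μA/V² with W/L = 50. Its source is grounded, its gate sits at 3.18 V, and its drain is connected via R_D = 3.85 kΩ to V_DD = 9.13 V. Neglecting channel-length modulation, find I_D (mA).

I_D = 2.21 mA

V_GS = V_G = 3.18 V, so V_ov = 3.18 − 1.2 = 1.98 V.
k_n = μ_nC_ox · (W/L) = 2.1 mA/V².
Assume saturation: I_D = ½ k_n V_ov² = 0.5 × 2.1 × 1.98² = 4.12 mA, giving V_DS = V_DD − I_D R_D = 9.13 − 4.12 × 3.85 = -6.72 V.
But -6.72 V < V_ov = 1.98 V, so the device is actually in triode.
In triode I_D = k_n[V_ov V_DS − ½ V_DS²] and I_D = (V_DD − V_DS)/R_D. Equating: 4.04 V_DS² − 17.01 V_DS + 9.13 = 0, giving V_DS = 0.632 V (the root below V_ov).
I_D = (9.13 − 0.632) / 3.85 = 2.21 mA.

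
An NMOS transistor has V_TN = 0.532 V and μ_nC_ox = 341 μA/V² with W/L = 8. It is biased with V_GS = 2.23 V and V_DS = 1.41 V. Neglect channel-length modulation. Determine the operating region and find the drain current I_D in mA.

k_n = μ_nC_ox · (W/L) = 2.728 mA/V².
V_ov = V_GS − V_TN = 2.23 − 0.532 = 1.7 V.
Since V_DS = 1.41 V < V_ov = 1.7 V, the device is in the triode region.
I_D = k_n [V_ov · V_DS − ½ V_DS²] = 2.728 × [1.7 × 1.41 − 0.5 × 1.41²] = 3.82 mA.

Triode; I_D = 3.82 mA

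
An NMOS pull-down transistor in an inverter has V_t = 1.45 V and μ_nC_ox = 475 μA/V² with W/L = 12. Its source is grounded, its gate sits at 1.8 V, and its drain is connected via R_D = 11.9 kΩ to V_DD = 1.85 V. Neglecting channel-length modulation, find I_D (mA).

I_D = 0.148 mA

V_GS = V_G = 1.8 V, so V_ov = 1.8 − 1.45 = 0.35 V.
k_n = μ_nC_ox · (W/L) = 5.7 mA/V².
Assume saturation: I_D = ½ k_n V_ov² = 0.5 × 5.7 × 0.35² = 0.349 mA, giving V_DS = V_DD − I_D R_D = 1.85 − 0.349 × 11.9 = -2.3 V.
But -2.3 V < V_ov = 0.35 V, so the device is actually in triode.
In triode I_D = k_n[V_ov V_DS − ½ V_DS²] and I_D = (V_DD − V_DS)/R_D. Equating: 33.9 V_DS² − 24.74 V_DS + 1.85 = 0, giving V_DS = 0.0846 V (the root below V_ov).
I_D = (1.85 − 0.0846) / 11.9 = 0.148 mA.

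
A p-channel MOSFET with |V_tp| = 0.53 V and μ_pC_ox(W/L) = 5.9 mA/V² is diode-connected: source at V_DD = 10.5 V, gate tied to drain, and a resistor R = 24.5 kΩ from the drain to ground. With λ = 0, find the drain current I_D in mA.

With gate tied to drain, V_SG = V_SD ≥ V_SG − |V_tp|, so the device is in saturation.
KCL at the drain: ½ k_p (V_SG − |V_tp|)² = (V_DD − V_SG)/R.
Let x = V_SG − 0.53. Then 72.3 x² + x − 9.97 = 0, giving x = 0.365 V (positive root), so V_SG = 0.895 V.
I_D = (V_DD − V_SG)/R = (10.5 − 0.895) / 24.5 = 0.392 mA.

I_D = 0.392 mA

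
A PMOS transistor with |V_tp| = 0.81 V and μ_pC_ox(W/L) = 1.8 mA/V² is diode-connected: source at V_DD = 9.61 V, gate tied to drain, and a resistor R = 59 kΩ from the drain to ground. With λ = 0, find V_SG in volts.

With gate tied to drain, V_SG = V_SD ≥ V_SG − |V_tp|, so the device is in saturation.
KCL at the drain: ½ k_p (V_SG − |V_tp|)² = (V_DD − V_SG)/R.
Let x = V_SG − 0.81. Then 53.1 x² + x − 8.8 = 0, giving x = 0.398 V (positive root), so V_SG = 1.21 V.
I_D = (V_DD − V_SG)/R = (9.61 − 1.21) / 59 = 0.142 mA.

V_SG = 1.21 V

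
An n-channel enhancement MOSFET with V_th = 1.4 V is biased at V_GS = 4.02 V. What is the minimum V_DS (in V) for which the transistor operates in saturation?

V_DS,sat = 2.62 V

The boundary between triode and saturation is V_DS = V_GS − V_th = V_ov.
V_ov = 4.02 − 1.4 = 2.62 V.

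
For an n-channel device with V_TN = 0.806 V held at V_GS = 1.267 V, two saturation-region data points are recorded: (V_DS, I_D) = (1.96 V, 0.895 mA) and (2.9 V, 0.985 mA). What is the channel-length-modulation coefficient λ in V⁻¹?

λ = 0.135 V⁻¹

With V_GS fixed, I_D ∝ (1 + λ V_DS) in saturation, so I_D2/I_D1 = (1 + λ V_DS2)/(1 + λ V_DS1).
0.985/0.895 = 1.101 = (1 + 2.9 λ)/(1 + 1.96 λ).
Solving: λ (I_D1 V_DS2 − I_D2 V_DS1) = I_D2 − I_D1, so λ = (0.985 − 0.895) / (0.895 × 2.9 − 0.985 × 1.96) = 0.09 / 0.665 = 0.135 V⁻¹.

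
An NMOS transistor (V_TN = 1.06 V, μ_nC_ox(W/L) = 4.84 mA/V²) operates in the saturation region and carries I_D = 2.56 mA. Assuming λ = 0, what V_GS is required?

V_GS = 2.09 V

In saturation I_D = ½ k_n (V_GS − V_TN)², so V_GS − V_TN = √(2 I_D / k_n) = √(2 × 2.56 / 4.84) = 1.03 V.
V_GS = 1.06 + 1.03 = 2.09 V.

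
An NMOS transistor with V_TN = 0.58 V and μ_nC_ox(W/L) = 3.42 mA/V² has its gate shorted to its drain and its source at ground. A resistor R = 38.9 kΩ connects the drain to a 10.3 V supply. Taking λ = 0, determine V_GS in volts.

V_GS = 0.955 V

With gate tied to drain, V_GS = V_DS ≥ V_GS − V_TN, so the device is in saturation.
KCL at the drain: ½ k_n (V_GS − V_TN)² = (V_DD − V_GS)/R.
Let x = V_GS − 0.58. Then 66.5 x² + x − 9.72 = 0, giving x = 0.375 V (positive root), so V_GS = 0.955 V.
I_D = (V_DD − V_GS)/R = (10.3 − 0.955) / 38.9 = 0.24 mA.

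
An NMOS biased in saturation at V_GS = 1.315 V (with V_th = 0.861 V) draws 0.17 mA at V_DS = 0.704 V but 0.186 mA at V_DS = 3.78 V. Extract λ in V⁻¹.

With V_GS fixed, I_D ∝ (1 + λ V_DS) in saturation, so I_D2/I_D1 = (1 + λ V_DS2)/(1 + λ V_DS1).
0.186/0.17 = 1.094 = (1 + 3.78 λ)/(1 + 0.704 λ).
Solving: λ (I_D1 V_DS2 − I_D2 V_DS1) = I_D2 − I_D1, so λ = (0.186 − 0.17) / (0.17 × 3.78 − 0.186 × 0.704) = 0.016 / 0.512 = 0.0313 V⁻¹.

λ = 0.0313 V⁻¹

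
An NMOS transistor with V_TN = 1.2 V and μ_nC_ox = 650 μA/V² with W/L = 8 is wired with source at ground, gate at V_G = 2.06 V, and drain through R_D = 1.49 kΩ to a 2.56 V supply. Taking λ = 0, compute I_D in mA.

I_D = 1.43 mA

V_GS = V_G = 2.06 V, so V_ov = 2.06 − 1.2 = 0.86 V.
k_n = μ_nC_ox · (W/L) = 5.2 mA/V².
Assume saturation: I_D = ½ k_n V_ov² = 0.5 × 5.2 × 0.86² = 1.92 mA, giving V_DS = V_DD − I_D R_D = 2.56 − 1.92 × 1.49 = -0.305 V.
But -0.305 V < V_ov = 0.86 V, so the device is actually in triode.
In triode I_D = k_n[V_ov V_DS − ½ V_DS²] and I_D = (V_DD − V_DS)/R_D. Equating: 3.87 V_DS² − 7.663 V_DS + 2.56 = 0, giving V_DS = 0.426 V (the root below V_ov).
I_D = (2.56 − 0.426) / 1.49 = 1.43 mA.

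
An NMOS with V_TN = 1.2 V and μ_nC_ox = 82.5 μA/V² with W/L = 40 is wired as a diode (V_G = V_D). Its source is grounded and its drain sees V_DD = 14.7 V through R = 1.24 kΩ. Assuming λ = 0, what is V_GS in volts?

With gate tied to drain, V_GS = V_DS ≥ V_GS − V_TN, so the device is in saturation.
k_n = μ_nC_ox · (W/L) = 3.3 mA/V².
KCL at the drain: ½ k_n (V_GS − V_TN)² = (V_DD − V_GS)/R.
Let x = V_GS − 1.2. Then 2.05 x² + x − 13.5 = 0, giving x = 2.34 V (positive root), so V_GS = 3.54 V.
I_D = (V_DD − V_GS)/R = (14.7 − 3.54) / 1.24 = 9 mA.

V_GS = 3.54 V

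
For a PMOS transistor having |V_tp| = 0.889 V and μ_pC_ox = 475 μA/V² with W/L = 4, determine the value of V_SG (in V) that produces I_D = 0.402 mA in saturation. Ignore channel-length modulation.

k_p = μ_pC_ox · (W/L) = 1.9 mA/V².
In saturation I_D = ½ k_p (V_SG − |V_tp|)², so V_SG − |V_tp| = √(2 I_D / k_p) = √(2 × 0.402 / 1.9) = 0.651 V.
V_SG = 0.889 + 0.651 = 1.54 V.

V_SG = 1.54 V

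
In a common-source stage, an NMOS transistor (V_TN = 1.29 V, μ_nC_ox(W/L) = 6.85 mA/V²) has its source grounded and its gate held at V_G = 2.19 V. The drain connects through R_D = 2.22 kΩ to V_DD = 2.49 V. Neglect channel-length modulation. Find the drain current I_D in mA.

I_D = 1.04 mA

V_GS = V_G = 2.19 V, so V_ov = 2.19 − 1.29 = 0.9 V.
Assume saturation: I_D = ½ k_n V_ov² = 0.5 × 6.85 × 0.9² = 2.77 mA, giving V_DS = V_DD − I_D R_D = 2.49 − 2.77 × 2.22 = -3.67 V.
But -3.67 V < V_ov = 0.9 V, so the device is actually in triode.
In triode I_D = k_n[V_ov V_DS − ½ V_DS²] and I_D = (V_DD − V_DS)/R_D. Equating: 7.6 V_DS² − 14.69 V_DS + 2.49 = 0, giving V_DS = 0.188 V (the root below V_ov).
I_D = (2.49 − 0.188) / 2.22 = 1.04 mA.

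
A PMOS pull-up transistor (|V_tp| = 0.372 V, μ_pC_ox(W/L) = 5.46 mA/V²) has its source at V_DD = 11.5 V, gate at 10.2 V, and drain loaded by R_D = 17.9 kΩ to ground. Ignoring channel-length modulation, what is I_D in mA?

I_D = 0.635 mA

V_SG = V_DD − V_G = 11.5 − 10.2 = 1.3 V, so V_ov = 1.3 − 0.372 = 0.928 V.
Assume saturation: I_D = ½ k_p V_ov² = 0.5 × 5.46 × 0.928² = 2.35 mA, giving V_SD = V_DD − I_D R_D = 11.5 − 2.35 × 17.9 = -30.6 V.
But -30.6 V < V_ov = 0.928 V, so the device is actually in triode.
In triode I_D = k_p[V_ov V_SD − ½ V_SD²] and I_D = (V_DD − V_SD)/R_D. Equating: 48.9 V_SD² − 91.7 V_SD + 11.5 = 0, giving V_SD = 0.135 V (the root below V_ov).
I_D = (11.5 − 0.135) / 17.9 = 0.635 mA.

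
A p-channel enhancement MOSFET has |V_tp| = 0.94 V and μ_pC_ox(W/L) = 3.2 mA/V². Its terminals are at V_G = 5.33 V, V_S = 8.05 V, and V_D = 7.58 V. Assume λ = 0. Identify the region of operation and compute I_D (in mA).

Triode; I_D = 2.32 mA

V_SG = V_S − V_G = 8.05 − 5.33 = 2.72 V; V_SD = V_S − V_D = 8.05 − 7.58 = 0.47 V.
V_ov = V_SG − |V_tp| = 2.72 − 0.94 = 1.78 V.
Since V_SD = 0.47 V < V_ov = 1.78 V, the device is in the triode region.
I_D = k_p [V_ov · V_SD − ½ V_SD²] = 3.2 × [1.78 × 0.47 − 0.5 × 0.47²] = 2.32 mA.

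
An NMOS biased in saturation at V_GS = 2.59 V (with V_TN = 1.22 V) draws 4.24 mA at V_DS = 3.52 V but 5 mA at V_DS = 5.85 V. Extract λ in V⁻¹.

With V_GS fixed, I_D ∝ (1 + λ V_DS) in saturation, so I_D2/I_D1 = (1 + λ V_DS2)/(1 + λ V_DS1).
5/4.24 = 1.179 = (1 + 5.85 λ)/(1 + 3.52 λ).
Solving: λ (I_D1 V_DS2 − I_D2 V_DS1) = I_D2 − I_D1, so λ = (5 − 4.24) / (4.24 × 5.85 − 5 × 3.52) = 0.76 / 7.2 = 0.105 V⁻¹.

λ = 0.105 V⁻¹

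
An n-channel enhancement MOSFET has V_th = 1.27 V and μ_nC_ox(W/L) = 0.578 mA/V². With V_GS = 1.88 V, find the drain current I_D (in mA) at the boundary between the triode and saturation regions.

At the boundary V_DS = V_ov = V_GS − V_th = 1.88 − 1.27 = 0.61 V.
I_D = ½ k_n V_ov² = 0.5 × 0.578 × 0.61² = 0.108 mA.

I_D = 0.108 mA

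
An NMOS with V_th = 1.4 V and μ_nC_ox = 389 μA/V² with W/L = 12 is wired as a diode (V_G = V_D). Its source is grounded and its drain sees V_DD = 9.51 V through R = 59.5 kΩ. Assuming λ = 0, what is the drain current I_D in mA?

With gate tied to drain, V_GS = V_DS ≥ V_GS − V_th, so the device is in saturation.
k_n = μ_nC_ox · (W/L) = 4.668 mA/V².
KCL at the drain: ½ k_n (V_GS − V_th)² = (V_DD − V_GS)/R.
Let x = V_GS − 1.4. Then 139 x² + x − 8.11 = 0, giving x = 0.238 V (positive root), so V_GS = 1.64 V.
I_D = (V_DD − V_GS)/R = (9.51 − 1.64) / 59.5 = 0.132 mA.

I_D = 0.132 mA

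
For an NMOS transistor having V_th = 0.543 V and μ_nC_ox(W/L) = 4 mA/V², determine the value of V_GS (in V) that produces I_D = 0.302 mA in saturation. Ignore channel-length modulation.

V_GS = 0.932 V

In saturation I_D = ½ k_n (V_GS − V_th)², so V_GS − V_th = √(2 I_D / k_n) = √(2 × 0.302 / 4) = 0.389 V.
V_GS = 0.543 + 0.389 = 0.932 V.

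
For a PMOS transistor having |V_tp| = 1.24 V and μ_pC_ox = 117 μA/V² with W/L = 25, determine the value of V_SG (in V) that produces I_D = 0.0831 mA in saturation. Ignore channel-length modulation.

V_SG = 1.48 V

k_p = μ_pC_ox · (W/L) = 2.925 mA/V².
In saturation I_D = ½ k_p (V_SG − |V_tp|)², so V_SG − |V_tp| = √(2 I_D / k_p) = √(2 × 0.0831 / 2.925) = 0.238 V.
V_SG = 1.24 + 0.238 = 1.48 V.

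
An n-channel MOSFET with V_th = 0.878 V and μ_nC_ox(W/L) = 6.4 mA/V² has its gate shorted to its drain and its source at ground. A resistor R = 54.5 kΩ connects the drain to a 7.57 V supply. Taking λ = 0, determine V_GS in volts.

With gate tied to drain, V_GS = V_DS ≥ V_GS − V_th, so the device is in saturation.
KCL at the drain: ½ k_n (V_GS − V_th)² = (V_DD − V_GS)/R.
Let x = V_GS − 0.878. Then 174 x² + x − 6.692 = 0, giving x = 0.193 V (positive root), so V_GS = 1.07 V.
I_D = (V_DD − V_GS)/R = (7.57 − 1.07) / 54.5 = 0.119 mA.

V_GS = 1.07 V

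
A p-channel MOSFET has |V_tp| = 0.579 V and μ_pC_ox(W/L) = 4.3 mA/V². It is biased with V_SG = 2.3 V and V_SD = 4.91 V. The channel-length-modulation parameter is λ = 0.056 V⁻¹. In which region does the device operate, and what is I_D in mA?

V_ov = V_SG − |V_tp| = 2.3 − 0.579 = 1.72 V.
Since V_SD = 4.91 V ≥ V_ov = 1.72 V, the device is in saturation.
I_D = ½ k_p V_ov² (1 + λ V_SD) = 0.5 × 4.3 × 1.72² × (1 + 0.056 × 4.91) = 8.12 mA.

Saturation; I_D = 8.12 mA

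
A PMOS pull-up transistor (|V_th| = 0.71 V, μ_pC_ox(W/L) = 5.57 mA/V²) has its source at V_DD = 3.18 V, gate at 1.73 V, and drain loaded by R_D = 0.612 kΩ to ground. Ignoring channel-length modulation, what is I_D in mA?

V_SG = V_DD − V_G = 3.18 − 1.73 = 1.45 V, so V_ov = 1.45 − 0.71 = 0.74 V.
Assume saturation: I_D = ½ k_p V_ov² = 0.5 × 5.57 × 0.74² = 1.53 mA, giving V_SD = V_DD − I_D R_D = 3.18 − 1.53 × 0.612 = 2.25 V.
V_SD = 2.25 V ≥ V_ov = 0.74 V, confirming saturation.

I_D = 1.53 mA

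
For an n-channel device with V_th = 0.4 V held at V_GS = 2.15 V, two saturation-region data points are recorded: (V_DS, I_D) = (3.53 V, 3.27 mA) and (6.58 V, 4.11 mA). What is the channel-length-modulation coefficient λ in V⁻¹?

With V_GS fixed, I_D ∝ (1 + λ V_DS) in saturation, so I_D2/I_D1 = (1 + λ V_DS2)/(1 + λ V_DS1).
4.11/3.27 = 1.257 = (1 + 6.58 λ)/(1 + 3.53 λ).
Solving: λ (I_D1 V_DS2 − I_D2 V_DS1) = I_D2 − I_D1, so λ = (4.11 − 3.27) / (3.27 × 6.58 − 4.11 × 3.53) = 0.84 / 7.01 = 0.12 V⁻¹.

λ = 0.120 V⁻¹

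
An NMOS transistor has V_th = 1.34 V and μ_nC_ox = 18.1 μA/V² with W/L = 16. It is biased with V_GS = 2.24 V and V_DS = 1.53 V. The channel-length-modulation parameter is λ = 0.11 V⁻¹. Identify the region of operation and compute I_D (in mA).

k_n = μ_nC_ox · (W/L) = 0.2896 mA/V².
V_ov = V_GS − V_th = 2.24 − 1.34 = 0.9 V.
Since V_DS = 1.53 V ≥ V_ov = 0.9 V, the device is in saturation.
I_D = ½ k_n V_ov² (1 + λ V_DS) = 0.5 × 0.2896 × 0.9² × (1 + 0.11 × 1.53) = 0.137 mA.

Saturation; I_D = 0.137 mA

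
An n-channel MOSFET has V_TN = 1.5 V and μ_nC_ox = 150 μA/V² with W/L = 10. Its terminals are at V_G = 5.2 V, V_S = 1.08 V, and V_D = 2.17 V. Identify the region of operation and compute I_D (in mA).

Triode; I_D = 3.39 mA

V_GS = V_G − V_S = 5.2 − 1.08 = 4.12 V; V_DS = V_D − V_S = 2.17 − 1.08 = 1.09 V.
k_n = μ_nC_ox · (W/L) = 1.5 mA/V².
V_ov = V_GS − V_TN = 4.12 − 1.5 = 2.62 V.
Since V_DS = 1.09 V < V_ov = 2.62 V, the device is in the triode region.
I_D = k_n [V_ov · V_DS − ½ V_DS²] = 1.5 × [2.62 × 1.09 − 0.5 × 1.09²] = 3.39 mA.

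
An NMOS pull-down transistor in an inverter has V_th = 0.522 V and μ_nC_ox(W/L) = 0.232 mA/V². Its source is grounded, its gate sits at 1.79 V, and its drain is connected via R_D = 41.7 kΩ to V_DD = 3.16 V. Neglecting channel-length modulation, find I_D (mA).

I_D = 0.0695 mA

V_GS = V_G = 1.79 V, so V_ov = 1.79 − 0.522 = 1.27 V.
Assume saturation: I_D = ½ k_n V_ov² = 0.5 × 0.232 × 1.27² = 0.187 mA, giving V_DS = V_DD − I_D R_D = 3.16 − 0.187 × 41.7 = -4.62 V.
But -4.62 V < V_ov = 1.27 V, so the device is actually in triode.
In triode I_D = k_n[V_ov V_DS − ½ V_DS²] and I_D = (V_DD − V_DS)/R_D. Equating: 4.84 V_DS² − 13.27 V_DS + 3.16 = 0, giving V_DS = 0.263 V (the root below V_ov).
I_D = (3.16 − 0.263) / 41.7 = 0.0695 mA.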